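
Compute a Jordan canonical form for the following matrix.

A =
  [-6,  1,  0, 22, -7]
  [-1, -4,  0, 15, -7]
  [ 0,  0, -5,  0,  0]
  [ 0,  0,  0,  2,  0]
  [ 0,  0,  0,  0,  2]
J_2(-5) ⊕ J_1(-5) ⊕ J_1(2) ⊕ J_1(2)

The characteristic polynomial is
  det(x·I − A) = x^5 + 11*x^4 + 19*x^3 - 115*x^2 - 200*x + 500 = (x - 2)^2*(x + 5)^3

Eigenvalues and multiplicities (the geometric multiplicity of λ is n − rank(A − λI), which equals the number of Jordan blocks for λ):
  λ = -5: algebraic multiplicity = 3, geometric multiplicity = 2
  λ = 2: algebraic multiplicity = 2, geometric multiplicity = 2

Determining the block sizes for each eigenvalue:
  λ = -5: 2 blocks summing to 3 forces exactly one block of size 2 and the rest size 1 → block sizes [2, 1]
  λ = 2: gm = am = 2, so every block has size 1 → block sizes [1, 1]

Assembling the blocks gives a Jordan form
J =
  [-5,  1,  0, 0, 0]
  [ 0, -5,  0, 0, 0]
  [ 0,  0, -5, 0, 0]
  [ 0,  0,  0, 2, 0]
  [ 0,  0,  0, 0, 2]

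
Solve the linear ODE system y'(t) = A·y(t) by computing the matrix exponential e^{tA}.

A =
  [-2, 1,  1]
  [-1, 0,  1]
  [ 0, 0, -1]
e^{tA} =
  [-t*exp(-t) + exp(-t), t*exp(-t), t*exp(-t)]
  [-t*exp(-t), t*exp(-t) + exp(-t), t*exp(-t)]
  [0, 0, exp(-t)]

Strategy: write A = P · J · P⁻¹ where J is a Jordan canonical form, so e^{tA} = P · e^{tJ} · P⁻¹, and e^{tJ} can be computed block-by-block.

A has Jordan form
J =
  [-1,  1,  0]
  [ 0, -1,  0]
  [ 0,  0, -1]
(up to reordering of blocks).

Per-block formulas:
  For a 1×1 block at λ = -1: exp(t · [-1]) = [e^(-1t)].
  For a 2×2 Jordan block J_2(-1): exp(t · J_2(-1)) = e^(-1t)·(I + t·N), where N is the 2×2 nilpotent shift.

After assembling e^{tJ} and conjugating by P, we get:

e^{tA} =
  [-t*exp(-t) + exp(-t), t*exp(-t), t*exp(-t)]
  [-t*exp(-t), t*exp(-t) + exp(-t), t*exp(-t)]
  [0, 0, exp(-t)]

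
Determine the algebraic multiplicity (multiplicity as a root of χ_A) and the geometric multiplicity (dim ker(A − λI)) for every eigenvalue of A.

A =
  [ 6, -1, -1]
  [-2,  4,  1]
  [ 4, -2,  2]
λ = 4: alg = 3, geom = 1

Step 1 — factor the characteristic polynomial to read off the algebraic multiplicities:
  χ_A(x) = (x - 4)^3

Step 2 — compute geometric multiplicities via the rank-nullity identity g(λ) = n − rank(A − λI):
  rank(A − (4)·I) = 2, so dim ker(A − (4)·I) = n − 2 = 1

Summary:
  λ = 4: algebraic multiplicity = 3, geometric multiplicity = 1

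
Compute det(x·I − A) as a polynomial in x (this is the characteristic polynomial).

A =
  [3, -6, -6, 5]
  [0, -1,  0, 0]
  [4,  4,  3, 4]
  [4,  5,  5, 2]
x^4 - 7*x^3 - 3*x^2 + 55*x + 50

Expanding det(x·I − A) (e.g. by cofactor expansion or by noting that A is similar to its Jordan form J, which has the same characteristic polynomial as A) gives
  χ_A(x) = x^4 - 7*x^3 - 3*x^2 + 55*x + 50
which factors as (x - 5)^2*(x + 1)*(x + 2). The eigenvalues (with algebraic multiplicities) are λ = -2 with multiplicity 1, λ = -1 with multiplicity 1, λ = 5 with multiplicity 2.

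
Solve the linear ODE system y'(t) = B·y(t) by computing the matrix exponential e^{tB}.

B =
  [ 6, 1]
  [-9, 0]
e^{tB} =
  [3*t*exp(3*t) + exp(3*t), t*exp(3*t)]
  [-9*t*exp(3*t), -3*t*exp(3*t) + exp(3*t)]

Strategy: write B = P · J · P⁻¹ where J is a Jordan canonical form, so e^{tB} = P · e^{tJ} · P⁻¹, and e^{tJ} can be computed block-by-block.

B has Jordan form
J =
  [3, 1]
  [0, 3]
(up to reordering of blocks).

Per-block formulas:
  For a 2×2 Jordan block J_2(3): exp(t · J_2(3)) = e^(3t)·(I + t·N), where N is the 2×2 nilpotent shift.

After assembling e^{tJ} and conjugating by P, we get:

e^{tB} =
  [3*t*exp(3*t) + exp(3*t), t*exp(3*t)]
  [-9*t*exp(3*t), -3*t*exp(3*t) + exp(3*t)]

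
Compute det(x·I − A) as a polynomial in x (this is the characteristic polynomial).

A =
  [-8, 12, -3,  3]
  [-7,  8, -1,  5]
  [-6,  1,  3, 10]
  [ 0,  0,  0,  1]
x^4 - 4*x^3 + 6*x^2 - 4*x + 1

Expanding det(x·I − A) (e.g. by cofactor expansion or by noting that A is similar to its Jordan form J, which has the same characteristic polynomial as A) gives
  χ_A(x) = x^4 - 4*x^3 + 6*x^2 - 4*x + 1
which factors as (x - 1)^4. The eigenvalues (with algebraic multiplicities) are λ = 1 with multiplicity 4.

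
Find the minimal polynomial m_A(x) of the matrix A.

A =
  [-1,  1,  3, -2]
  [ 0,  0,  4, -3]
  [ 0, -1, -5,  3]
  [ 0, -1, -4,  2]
x^2 + 2*x + 1

The characteristic polynomial is χ_A(x) = (x + 1)^4, so the eigenvalues are known. The minimal polynomial is
  m_A(x) = Π_λ (x − λ)^{k_λ}
where k_λ is the size of the *largest* Jordan block for λ (equivalently, the smallest k with (A − λI)^k v = 0 for every generalised eigenvector v of λ).

  λ = -1: largest Jordan block has size 2, contributing (x + 1)^2

So m_A(x) = (x + 1)^2 = x^2 + 2*x + 1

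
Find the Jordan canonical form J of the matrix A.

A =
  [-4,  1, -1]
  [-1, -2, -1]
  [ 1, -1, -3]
J_3(-3)

The characteristic polynomial is
  det(x·I − A) = x^3 + 9*x^2 + 27*x + 27 = (x + 3)^3

Eigenvalues and multiplicities (the geometric multiplicity of λ is n − rank(A − λI), which equals the number of Jordan blocks for λ):
  λ = -3: algebraic multiplicity = 3, geometric multiplicity = 1

Determining the block sizes for each eigenvalue:
  λ = -3: one block (gm = 1), so the single block has size am = 3 → block sizes [3]

Assembling the blocks gives a Jordan form
J =
  [-3,  1,  0]
  [ 0, -3,  1]
  [ 0,  0, -3]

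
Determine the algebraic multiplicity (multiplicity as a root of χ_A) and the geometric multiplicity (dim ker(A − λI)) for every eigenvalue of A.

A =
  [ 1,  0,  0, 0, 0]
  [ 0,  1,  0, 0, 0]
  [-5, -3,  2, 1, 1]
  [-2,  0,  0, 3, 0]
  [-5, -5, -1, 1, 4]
λ = 1: alg = 2, geom = 2; λ = 3: alg = 3, geom = 2

Step 1 — factor the characteristic polynomial to read off the algebraic multiplicities:
  χ_A(x) = (x - 3)^3*(x - 1)^2

Step 2 — compute geometric multiplicities via the rank-nullity identity g(λ) = n − rank(A − λI):
  rank(A − (1)·I) = 3, so dim ker(A − (1)·I) = n − 3 = 2
  rank(A − (3)·I) = 3, so dim ker(A − (3)·I) = n − 3 = 2

Summary:
  λ = 1: algebraic multiplicity = 2, geometric multiplicity = 2
  λ = 3: algebraic multiplicity = 3, geometric multiplicity = 2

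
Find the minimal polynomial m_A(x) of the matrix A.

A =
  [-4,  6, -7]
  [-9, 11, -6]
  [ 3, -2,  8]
x^3 - 15*x^2 + 75*x - 125

The characteristic polynomial is χ_A(x) = (x - 5)^3, so the eigenvalues are known. The minimal polynomial is
  m_A(x) = Π_λ (x − λ)^{k_λ}
where k_λ is the size of the *largest* Jordan block for λ (equivalently, the smallest k with (A − λI)^k v = 0 for every generalised eigenvector v of λ).

  λ = 5: largest Jordan block has size 3, contributing (x − 5)^3

So m_A(x) = (x - 5)^3 = x^3 - 15*x^2 + 75*x - 125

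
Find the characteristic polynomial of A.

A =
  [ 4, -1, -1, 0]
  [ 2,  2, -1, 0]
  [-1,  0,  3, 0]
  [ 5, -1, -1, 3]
x^4 - 12*x^3 + 54*x^2 - 108*x + 81

Expanding det(x·I − A) (e.g. by cofactor expansion or by noting that A is similar to its Jordan form J, which has the same characteristic polynomial as A) gives
  χ_A(x) = x^4 - 12*x^3 + 54*x^2 - 108*x + 81
which factors as (x - 3)^4. The eigenvalues (with algebraic multiplicities) are λ = 3 with multiplicity 4.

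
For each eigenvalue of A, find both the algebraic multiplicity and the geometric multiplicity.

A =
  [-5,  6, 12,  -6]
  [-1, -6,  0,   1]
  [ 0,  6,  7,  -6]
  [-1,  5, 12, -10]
λ = -5: alg = 3, geom = 2; λ = 1: alg = 1, geom = 1

Step 1 — factor the characteristic polynomial to read off the algebraic multiplicities:
  χ_A(x) = (x - 1)*(x + 5)^3

Step 2 — compute geometric multiplicities via the rank-nullity identity g(λ) = n − rank(A − λI):
  rank(A − (-5)·I) = 2, so dim ker(A − (-5)·I) = n − 2 = 2
  rank(A − (1)·I) = 3, so dim ker(A − (1)·I) = n − 3 = 1

Summary:
  λ = -5: algebraic multiplicity = 3, geometric multiplicity = 2
  λ = 1: algebraic multiplicity = 1, geometric multiplicity = 1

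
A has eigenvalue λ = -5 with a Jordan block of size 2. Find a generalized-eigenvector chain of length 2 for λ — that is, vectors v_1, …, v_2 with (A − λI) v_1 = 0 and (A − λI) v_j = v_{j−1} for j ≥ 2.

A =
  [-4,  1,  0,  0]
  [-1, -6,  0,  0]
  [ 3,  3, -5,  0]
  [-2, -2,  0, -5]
A Jordan chain for λ = -5 of length 2:
v_1 = (1, -1, 3, -2)ᵀ
v_2 = (1, 0, 0, 0)ᵀ

Let N = A − (-5)·I. We want v_2 with N^2 v_2 = 0 but N^1 v_2 ≠ 0; then v_{j-1} := N · v_j for j = 2, …, 2.

Pick v_2 = (1, 0, 0, 0)ᵀ.
Then v_1 = N · v_2 = (1, -1, 3, -2)ᵀ.

Sanity check: (A − (-5)·I) v_1 = (0, 0, 0, 0)ᵀ = 0. ✓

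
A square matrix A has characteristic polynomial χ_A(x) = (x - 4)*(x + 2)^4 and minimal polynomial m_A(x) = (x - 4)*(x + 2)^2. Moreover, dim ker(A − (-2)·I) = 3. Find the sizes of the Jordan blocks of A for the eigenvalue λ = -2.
Block sizes for λ = -2: [2, 1, 1]

Step 1 — from the characteristic polynomial, algebraic multiplicity of λ = -2 is 4. From dim ker(A − (-2)·I) = 3, there are exactly 3 Jordan blocks for λ = -2.
Step 2 — from the minimal polynomial, the factor (x + 2)^2 tells us the largest block for λ = -2 has size 2.
Step 3 — with total size 4, 3 blocks, and largest block 2, the block sizes (in nonincreasing order) are [2, 1, 1].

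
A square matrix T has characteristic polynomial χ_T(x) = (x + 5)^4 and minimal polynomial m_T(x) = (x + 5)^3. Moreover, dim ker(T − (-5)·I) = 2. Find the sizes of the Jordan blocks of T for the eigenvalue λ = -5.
Block sizes for λ = -5: [3, 1]

Step 1 — from the characteristic polynomial, algebraic multiplicity of λ = -5 is 4. From dim ker(T − (-5)·I) = 2, there are exactly 2 Jordan blocks for λ = -5.
Step 2 — from the minimal polynomial, the factor (x + 5)^3 tells us the largest block for λ = -5 has size 3.
Step 3 — with total size 4, 2 blocks, and largest block 3, the block sizes (in nonincreasing order) are [3, 1].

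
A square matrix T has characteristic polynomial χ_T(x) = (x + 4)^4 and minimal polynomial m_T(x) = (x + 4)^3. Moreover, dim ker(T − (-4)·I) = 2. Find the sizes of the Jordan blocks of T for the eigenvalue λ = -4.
Block sizes for λ = -4: [3, 1]

Step 1 — from the characteristic polynomial, algebraic multiplicity of λ = -4 is 4. From dim ker(T − (-4)·I) = 2, there are exactly 2 Jordan blocks for λ = -4.
Step 2 — from the minimal polynomial, the factor (x + 4)^3 tells us the largest block for λ = -4 has size 3.
Step 3 — with total size 4, 2 blocks, and largest block 3, the block sizes (in nonincreasing order) are [3, 1].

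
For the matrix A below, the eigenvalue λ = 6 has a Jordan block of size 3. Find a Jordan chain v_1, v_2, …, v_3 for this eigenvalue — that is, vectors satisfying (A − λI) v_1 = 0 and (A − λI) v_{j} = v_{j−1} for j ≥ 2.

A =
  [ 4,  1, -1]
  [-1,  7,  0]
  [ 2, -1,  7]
A Jordan chain for λ = 6 of length 3:
v_1 = (1, 1, -1)ᵀ
v_2 = (-2, -1, 2)ᵀ
v_3 = (1, 0, 0)ᵀ

Let N = A − (6)·I. We want v_3 with N^3 v_3 = 0 but N^2 v_3 ≠ 0; then v_{j-1} := N · v_j for j = 3, …, 2.

Pick v_3 = (1, 0, 0)ᵀ.
Then v_2 = N · v_3 = (-2, -1, 2)ᵀ.
Then v_1 = N · v_2 = (1, 1, -1)ᵀ.

Sanity check: (A − (6)·I) v_1 = (0, 0, 0)ᵀ = 0. ✓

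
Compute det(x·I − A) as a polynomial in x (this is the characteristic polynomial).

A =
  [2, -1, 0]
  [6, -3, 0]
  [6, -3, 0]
x^3 + x^2

Expanding det(x·I − A) (e.g. by cofactor expansion or by noting that A is similar to its Jordan form J, which has the same characteristic polynomial as A) gives
  χ_A(x) = x^3 + x^2
which factors as x^2*(x + 1). The eigenvalues (with algebraic multiplicities) are λ = -1 with multiplicity 1, λ = 0 with multiplicity 2.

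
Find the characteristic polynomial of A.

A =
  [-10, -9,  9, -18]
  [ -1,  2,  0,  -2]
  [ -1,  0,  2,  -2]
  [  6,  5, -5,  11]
x^4 - 5*x^3 + 6*x^2 + 4*x - 8

Expanding det(x·I − A) (e.g. by cofactor expansion or by noting that A is similar to its Jordan form J, which has the same characteristic polynomial as A) gives
  χ_A(x) = x^4 - 5*x^3 + 6*x^2 + 4*x - 8
which factors as (x - 2)^3*(x + 1). The eigenvalues (with algebraic multiplicities) are λ = -1 with multiplicity 1, λ = 2 with multiplicity 3.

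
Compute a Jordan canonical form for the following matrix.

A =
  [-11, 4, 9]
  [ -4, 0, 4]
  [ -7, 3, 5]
J_3(-2)

The characteristic polynomial is
  det(x·I − A) = x^3 + 6*x^2 + 12*x + 8 = (x + 2)^3

Eigenvalues and multiplicities (the geometric multiplicity of λ is n − rank(A − λI), which equals the number of Jordan blocks for λ):
  λ = -2: algebraic multiplicity = 3, geometric multiplicity = 1

Determining the block sizes for each eigenvalue:
  λ = -2: one block (gm = 1), so the single block has size am = 3 → block sizes [3]

Assembling the blocks gives a Jordan form
J =
  [-2,  1,  0]
  [ 0, -2,  1]
  [ 0,  0, -2]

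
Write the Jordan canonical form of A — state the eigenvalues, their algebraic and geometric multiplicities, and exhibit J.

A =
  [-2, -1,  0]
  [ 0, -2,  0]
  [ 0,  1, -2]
J_2(-2) ⊕ J_1(-2)

The characteristic polynomial is
  det(x·I − A) = x^3 + 6*x^2 + 12*x + 8 = (x + 2)^3

Eigenvalues and multiplicities (the geometric multiplicity of λ is n − rank(A − λI), which equals the number of Jordan blocks for λ):
  λ = -2: algebraic multiplicity = 3, geometric multiplicity = 2

Determining the block sizes for each eigenvalue:
  λ = -2: 2 blocks summing to 3 forces exactly one block of size 2 and the rest size 1 → block sizes [2, 1]

Assembling the blocks gives a Jordan form
J =
  [-2,  1,  0]
  [ 0, -2,  0]
  [ 0,  0, -2]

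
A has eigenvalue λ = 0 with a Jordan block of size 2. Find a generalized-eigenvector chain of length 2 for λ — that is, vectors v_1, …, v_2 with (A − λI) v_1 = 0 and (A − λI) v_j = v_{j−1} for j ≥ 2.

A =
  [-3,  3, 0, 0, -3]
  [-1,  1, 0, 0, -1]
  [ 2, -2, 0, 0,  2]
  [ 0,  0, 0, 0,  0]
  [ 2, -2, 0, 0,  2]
A Jordan chain for λ = 0 of length 2:
v_1 = (-3, -1, 2, 0, 2)ᵀ
v_2 = (1, 0, 0, 0, 0)ᵀ

Let N = A − (0)·I. We want v_2 with N^2 v_2 = 0 but N^1 v_2 ≠ 0; then v_{j-1} := N · v_j for j = 2, …, 2.

Pick v_2 = (1, 0, 0, 0, 0)ᵀ.
Then v_1 = N · v_2 = (-3, -1, 2, 0, 2)ᵀ.

Sanity check: (A − (0)·I) v_1 = (0, 0, 0, 0, 0)ᵀ = 0. ✓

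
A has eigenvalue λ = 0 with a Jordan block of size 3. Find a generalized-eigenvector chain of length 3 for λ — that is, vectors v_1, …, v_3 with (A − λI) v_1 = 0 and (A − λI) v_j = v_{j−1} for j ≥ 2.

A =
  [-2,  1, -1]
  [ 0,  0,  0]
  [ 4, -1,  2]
A Jordan chain for λ = 0 of length 3:
v_1 = (-1, 0, 2)ᵀ
v_2 = (1, 0, -1)ᵀ
v_3 = (0, 1, 0)ᵀ

Let N = A − (0)·I. We want v_3 with N^3 v_3 = 0 but N^2 v_3 ≠ 0; then v_{j-1} := N · v_j for j = 3, …, 2.

Pick v_3 = (0, 1, 0)ᵀ.
Then v_2 = N · v_3 = (1, 0, -1)ᵀ.
Then v_1 = N · v_2 = (-1, 0, 2)ᵀ.

Sanity check: (A − (0)·I) v_1 = (0, 0, 0)ᵀ = 0. ✓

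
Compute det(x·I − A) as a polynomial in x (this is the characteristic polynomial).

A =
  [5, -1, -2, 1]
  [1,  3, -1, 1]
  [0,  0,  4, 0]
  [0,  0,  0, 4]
x^4 - 16*x^3 + 96*x^2 - 256*x + 256

Expanding det(x·I − A) (e.g. by cofactor expansion or by noting that A is similar to its Jordan form J, which has the same characteristic polynomial as A) gives
  χ_A(x) = x^4 - 16*x^3 + 96*x^2 - 256*x + 256
which factors as (x - 4)^4. The eigenvalues (with algebraic multiplicities) are λ = 4 with multiplicity 4.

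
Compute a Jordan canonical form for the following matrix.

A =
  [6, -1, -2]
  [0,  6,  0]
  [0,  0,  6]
J_2(6) ⊕ J_1(6)

The characteristic polynomial is
  det(x·I − A) = x^3 - 18*x^2 + 108*x - 216 = (x - 6)^3

Eigenvalues and multiplicities (the geometric multiplicity of λ is n − rank(A − λI), which equals the number of Jordan blocks for λ):
  λ = 6: algebraic multiplicity = 3, geometric multiplicity = 2

Determining the block sizes for each eigenvalue:
  λ = 6: 2 blocks summing to 3 forces exactly one block of size 2 and the rest size 1 → block sizes [2, 1]

Assembling the blocks gives a Jordan form
J =
  [6, 1, 0]
  [0, 6, 0]
  [0, 0, 6]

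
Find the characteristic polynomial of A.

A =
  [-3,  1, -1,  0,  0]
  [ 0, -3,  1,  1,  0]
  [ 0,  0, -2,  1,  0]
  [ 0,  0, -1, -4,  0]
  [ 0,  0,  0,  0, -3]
x^5 + 15*x^4 + 90*x^3 + 270*x^2 + 405*x + 243

Expanding det(x·I − A) (e.g. by cofactor expansion or by noting that A is similar to its Jordan form J, which has the same characteristic polynomial as A) gives
  χ_A(x) = x^5 + 15*x^4 + 90*x^3 + 270*x^2 + 405*x + 243
which factors as (x + 3)^5. The eigenvalues (with algebraic multiplicities) are λ = -3 with multiplicity 5.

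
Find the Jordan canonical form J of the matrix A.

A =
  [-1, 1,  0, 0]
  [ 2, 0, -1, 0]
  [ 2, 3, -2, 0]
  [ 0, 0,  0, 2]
J_3(-1) ⊕ J_1(2)

The characteristic polynomial is
  det(x·I − A) = x^4 + x^3 - 3*x^2 - 5*x - 2 = (x - 2)*(x + 1)^3

Eigenvalues and multiplicities (the geometric multiplicity of λ is n − rank(A − λI), which equals the number of Jordan blocks for λ):
  λ = -1: algebraic multiplicity = 3, geometric multiplicity = 1
  λ = 2: algebraic multiplicity = 1, geometric multiplicity = 1

Determining the block sizes for each eigenvalue:
  λ = -1: one block (gm = 1), so the single block has size am = 3 → block sizes [3]
  λ = 2: one block (gm = 1), so the single block has size am = 1 → block sizes [1]

Assembling the blocks gives a Jordan form
J =
  [-1,  1,  0, 0]
  [ 0, -1,  1, 0]
  [ 0,  0, -1, 0]
  [ 0,  0,  0, 2]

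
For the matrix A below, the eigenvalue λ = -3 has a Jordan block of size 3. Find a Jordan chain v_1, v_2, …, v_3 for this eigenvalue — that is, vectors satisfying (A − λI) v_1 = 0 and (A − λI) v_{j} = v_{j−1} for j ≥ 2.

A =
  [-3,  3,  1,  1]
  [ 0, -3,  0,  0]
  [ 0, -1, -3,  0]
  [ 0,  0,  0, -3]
A Jordan chain for λ = -3 of length 3:
v_1 = (-1, 0, 0, 0)ᵀ
v_2 = (3, 0, -1, 0)ᵀ
v_3 = (0, 1, 0, 0)ᵀ

Let N = A − (-3)·I. We want v_3 with N^3 v_3 = 0 but N^2 v_3 ≠ 0; then v_{j-1} := N · v_j for j = 3, …, 2.

Pick v_3 = (0, 1, 0, 0)ᵀ.
Then v_2 = N · v_3 = (3, 0, -1, 0)ᵀ.
Then v_1 = N · v_2 = (-1, 0, 0, 0)ᵀ.

Sanity check: (A − (-3)·I) v_1 = (0, 0, 0, 0)ᵀ = 0. ✓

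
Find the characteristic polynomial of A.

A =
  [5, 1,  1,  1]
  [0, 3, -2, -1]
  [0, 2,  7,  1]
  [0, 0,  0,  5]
x^4 - 20*x^3 + 150*x^2 - 500*x + 625

Expanding det(x·I − A) (e.g. by cofactor expansion or by noting that A is similar to its Jordan form J, which has the same characteristic polynomial as A) gives
  χ_A(x) = x^4 - 20*x^3 + 150*x^2 - 500*x + 625
which factors as (x - 5)^4. The eigenvalues (with algebraic multiplicities) are λ = 5 with multiplicity 4.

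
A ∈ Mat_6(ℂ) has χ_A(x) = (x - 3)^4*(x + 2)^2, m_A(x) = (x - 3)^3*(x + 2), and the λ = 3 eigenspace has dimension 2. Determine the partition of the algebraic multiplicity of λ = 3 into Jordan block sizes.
Block sizes for λ = 3: [3, 1]

Step 1 — from the characteristic polynomial, algebraic multiplicity of λ = 3 is 4. From dim ker(A − (3)·I) = 2, there are exactly 2 Jordan blocks for λ = 3.
Step 2 — from the minimal polynomial, the factor (x − 3)^3 tells us the largest block for λ = 3 has size 3.
Step 3 — with total size 4, 2 blocks, and largest block 3, the block sizes (in nonincreasing order) are [3, 1].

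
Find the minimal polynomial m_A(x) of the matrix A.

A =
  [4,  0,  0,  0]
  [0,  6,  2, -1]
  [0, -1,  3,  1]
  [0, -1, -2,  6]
x^3 - 14*x^2 + 65*x - 100

The characteristic polynomial is χ_A(x) = (x - 5)^3*(x - 4), so the eigenvalues are known. The minimal polynomial is
  m_A(x) = Π_λ (x − λ)^{k_λ}
where k_λ is the size of the *largest* Jordan block for λ (equivalently, the smallest k with (A − λI)^k v = 0 for every generalised eigenvector v of λ).

  λ = 4: largest Jordan block has size 1, contributing (x − 4)
  λ = 5: largest Jordan block has size 2, contributing (x − 5)^2

So m_A(x) = (x - 5)^2*(x - 4) = x^3 - 14*x^2 + 65*x - 100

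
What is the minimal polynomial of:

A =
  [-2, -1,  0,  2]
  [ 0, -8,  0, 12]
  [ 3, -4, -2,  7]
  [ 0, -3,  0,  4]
x^2 + 4*x + 4

The characteristic polynomial is χ_A(x) = (x + 2)^4, so the eigenvalues are known. The minimal polynomial is
  m_A(x) = Π_λ (x − λ)^{k_λ}
where k_λ is the size of the *largest* Jordan block for λ (equivalently, the smallest k with (A − λI)^k v = 0 for every generalised eigenvector v of λ).

  λ = -2: largest Jordan block has size 2, contributing (x + 2)^2

So m_A(x) = (x + 2)^2 = x^2 + 4*x + 4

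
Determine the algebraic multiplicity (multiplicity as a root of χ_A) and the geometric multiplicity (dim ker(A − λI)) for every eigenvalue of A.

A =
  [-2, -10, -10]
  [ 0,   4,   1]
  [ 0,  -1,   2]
λ = -2: alg = 1, geom = 1; λ = 3: alg = 2, geom = 1

Step 1 — factor the characteristic polynomial to read off the algebraic multiplicities:
  χ_A(x) = (x - 3)^2*(x + 2)

Step 2 — compute geometric multiplicities via the rank-nullity identity g(λ) = n − rank(A − λI):
  rank(A − (-2)·I) = 2, so dim ker(A − (-2)·I) = n − 2 = 1
  rank(A − (3)·I) = 2, so dim ker(A − (3)·I) = n − 2 = 1

Summary:
  λ = -2: algebraic multiplicity = 1, geometric multiplicity = 1
  λ = 3: algebraic multiplicity = 2, geometric multiplicity = 1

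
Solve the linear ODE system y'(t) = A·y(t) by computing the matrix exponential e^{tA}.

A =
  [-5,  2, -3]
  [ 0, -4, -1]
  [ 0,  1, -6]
e^{tA} =
  [exp(-5*t), -t^2*exp(-5*t)/2 + 2*t*exp(-5*t), t^2*exp(-5*t)/2 - 3*t*exp(-5*t)]
  [0, t*exp(-5*t) + exp(-5*t), -t*exp(-5*t)]
  [0, t*exp(-5*t), -t*exp(-5*t) + exp(-5*t)]

Strategy: write A = P · J · P⁻¹ where J is a Jordan canonical form, so e^{tA} = P · e^{tJ} · P⁻¹, and e^{tJ} can be computed block-by-block.

A has Jordan form
J =
  [-5,  1,  0]
  [ 0, -5,  1]
  [ 0,  0, -5]
(up to reordering of blocks).

Per-block formulas:
  For a 3×3 Jordan block J_3(-5): exp(t · J_3(-5)) = e^(-5t)·(I + t·N + (t^2/2)·N^2), where N is the 3×3 nilpotent shift.

After assembling e^{tJ} and conjugating by P, we get:

e^{tA} =
  [exp(-5*t), -t^2*exp(-5*t)/2 + 2*t*exp(-5*t), t^2*exp(-5*t)/2 - 3*t*exp(-5*t)]
  [0, t*exp(-5*t) + exp(-5*t), -t*exp(-5*t)]
  [0, t*exp(-5*t), -t*exp(-5*t) + exp(-5*t)]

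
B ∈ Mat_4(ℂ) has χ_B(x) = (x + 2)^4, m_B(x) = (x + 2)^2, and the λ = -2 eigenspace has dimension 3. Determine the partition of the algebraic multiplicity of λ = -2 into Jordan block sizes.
Block sizes for λ = -2: [2, 1, 1]

Step 1 — from the characteristic polynomial, algebraic multiplicity of λ = -2 is 4. From dim ker(B − (-2)·I) = 3, there are exactly 3 Jordan blocks for λ = -2.
Step 2 — from the minimal polynomial, the factor (x + 2)^2 tells us the largest block for λ = -2 has size 2.
Step 3 — with total size 4, 3 blocks, and largest block 2, the block sizes (in nonincreasing order) are [2, 1, 1].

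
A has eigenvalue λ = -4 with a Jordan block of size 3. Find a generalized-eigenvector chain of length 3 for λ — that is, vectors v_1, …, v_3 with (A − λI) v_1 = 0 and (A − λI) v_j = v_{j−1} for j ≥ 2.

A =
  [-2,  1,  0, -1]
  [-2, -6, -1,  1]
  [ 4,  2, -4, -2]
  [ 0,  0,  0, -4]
A Jordan chain for λ = -4 of length 3:
v_1 = (2, -4, 4, 0)ᵀ
v_2 = (2, -2, 4, 0)ᵀ
v_3 = (1, 0, 0, 0)ᵀ

Let N = A − (-4)·I. We want v_3 with N^3 v_3 = 0 but N^2 v_3 ≠ 0; then v_{j-1} := N · v_j for j = 3, …, 2.

Pick v_3 = (1, 0, 0, 0)ᵀ.
Then v_2 = N · v_3 = (2, -2, 4, 0)ᵀ.
Then v_1 = N · v_2 = (2, -4, 4, 0)ᵀ.

Sanity check: (A − (-4)·I) v_1 = (0, 0, 0, 0)ᵀ = 0. ✓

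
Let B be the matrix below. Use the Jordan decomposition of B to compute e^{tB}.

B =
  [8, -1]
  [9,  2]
e^{tB} =
  [3*t*exp(5*t) + exp(5*t), -t*exp(5*t)]
  [9*t*exp(5*t), -3*t*exp(5*t) + exp(5*t)]

Strategy: write B = P · J · P⁻¹ where J is a Jordan canonical form, so e^{tB} = P · e^{tJ} · P⁻¹, and e^{tJ} can be computed block-by-block.

B has Jordan form
J =
  [5, 1]
  [0, 5]
(up to reordering of blocks).

Per-block formulas:
  For a 2×2 Jordan block J_2(5): exp(t · J_2(5)) = e^(5t)·(I + t·N), where N is the 2×2 nilpotent shift.

After assembling e^{tJ} and conjugating by P, we get:

e^{tB} =
  [3*t*exp(5*t) + exp(5*t), -t*exp(5*t)]
  [9*t*exp(5*t), -3*t*exp(5*t) + exp(5*t)]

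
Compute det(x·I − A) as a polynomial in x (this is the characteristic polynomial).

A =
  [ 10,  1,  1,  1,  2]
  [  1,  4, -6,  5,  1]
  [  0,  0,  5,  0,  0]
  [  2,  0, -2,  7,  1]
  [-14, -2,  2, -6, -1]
x^5 - 25*x^4 + 250*x^3 - 1250*x^2 + 3125*x - 3125

Expanding det(x·I − A) (e.g. by cofactor expansion or by noting that A is similar to its Jordan form J, which has the same characteristic polynomial as A) gives
  χ_A(x) = x^5 - 25*x^4 + 250*x^3 - 1250*x^2 + 3125*x - 3125
which factors as (x - 5)^5. The eigenvalues (with algebraic multiplicities) are λ = 5 with multiplicity 5.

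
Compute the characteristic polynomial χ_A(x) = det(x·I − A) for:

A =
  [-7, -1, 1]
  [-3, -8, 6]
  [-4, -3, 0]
x^3 + 15*x^2 + 75*x + 125

Expanding det(x·I − A) (e.g. by cofactor expansion or by noting that A is similar to its Jordan form J, which has the same characteristic polynomial as A) gives
  χ_A(x) = x^3 + 15*x^2 + 75*x + 125
which factors as (x + 5)^3. The eigenvalues (with algebraic multiplicities) are λ = -5 with multiplicity 3.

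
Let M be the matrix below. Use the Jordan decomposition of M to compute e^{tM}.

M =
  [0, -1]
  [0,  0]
e^{tM} =
  [1, -t]
  [0, 1]

Strategy: write M = P · J · P⁻¹ where J is a Jordan canonical form, so e^{tM} = P · e^{tJ} · P⁻¹, and e^{tJ} can be computed block-by-block.

M has Jordan form
J =
  [0, 1]
  [0, 0]
(up to reordering of blocks).

Per-block formulas:
  For a 2×2 Jordan block J_2(0): exp(t · J_2(0)) = e^(0t)·(I + t·N), where N is the 2×2 nilpotent shift.

After assembling e^{tJ} and conjugating by P, we get:

e^{tM} =
  [1, -t]
  [0, 1]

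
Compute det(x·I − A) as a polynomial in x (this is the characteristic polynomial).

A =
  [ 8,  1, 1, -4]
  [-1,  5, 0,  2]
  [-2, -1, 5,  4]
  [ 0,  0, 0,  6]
x^4 - 24*x^3 + 216*x^2 - 864*x + 1296

Expanding det(x·I − A) (e.g. by cofactor expansion or by noting that A is similar to its Jordan form J, which has the same characteristic polynomial as A) gives
  χ_A(x) = x^4 - 24*x^3 + 216*x^2 - 864*x + 1296
which factors as (x - 6)^4. The eigenvalues (with algebraic multiplicities) are λ = 6 with multiplicity 4.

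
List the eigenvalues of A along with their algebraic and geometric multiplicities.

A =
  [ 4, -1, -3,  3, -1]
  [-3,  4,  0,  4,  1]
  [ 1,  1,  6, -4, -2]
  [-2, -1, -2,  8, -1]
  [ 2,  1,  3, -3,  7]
λ = 5: alg = 1, geom = 1; λ = 6: alg = 4, geom = 2

Step 1 — factor the characteristic polynomial to read off the algebraic multiplicities:
  χ_A(x) = (x - 6)^4*(x - 5)

Step 2 — compute geometric multiplicities via the rank-nullity identity g(λ) = n − rank(A − λI):
  rank(A − (5)·I) = 4, so dim ker(A − (5)·I) = n − 4 = 1
  rank(A − (6)·I) = 3, so dim ker(A − (6)·I) = n − 3 = 2

Summary:
  λ = 5: algebraic multiplicity = 1, geometric multiplicity = 1
  λ = 6: algebraic multiplicity = 4, geometric multiplicity = 2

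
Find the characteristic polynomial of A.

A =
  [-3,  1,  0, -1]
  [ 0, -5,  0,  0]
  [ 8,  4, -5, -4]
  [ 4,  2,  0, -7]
x^4 + 20*x^3 + 150*x^2 + 500*x + 625

Expanding det(x·I − A) (e.g. by cofactor expansion or by noting that A is similar to its Jordan form J, which has the same characteristic polynomial as A) gives
  χ_A(x) = x^4 + 20*x^3 + 150*x^2 + 500*x + 625
which factors as (x + 5)^4. The eigenvalues (with algebraic multiplicities) are λ = -5 with multiplicity 4.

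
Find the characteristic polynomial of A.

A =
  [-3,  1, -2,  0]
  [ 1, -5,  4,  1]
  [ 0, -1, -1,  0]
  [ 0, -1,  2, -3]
x^4 + 12*x^3 + 54*x^2 + 108*x + 81

Expanding det(x·I − A) (e.g. by cofactor expansion or by noting that A is similar to its Jordan form J, which has the same characteristic polynomial as A) gives
  χ_A(x) = x^4 + 12*x^3 + 54*x^2 + 108*x + 81
which factors as (x + 3)^4. The eigenvalues (with algebraic multiplicities) are λ = -3 with multiplicity 4.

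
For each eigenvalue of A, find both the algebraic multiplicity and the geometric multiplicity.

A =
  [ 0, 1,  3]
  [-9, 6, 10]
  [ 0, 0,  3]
λ = 3: alg = 3, geom = 1

Step 1 — factor the characteristic polynomial to read off the algebraic multiplicities:
  χ_A(x) = (x - 3)^3

Step 2 — compute geometric multiplicities via the rank-nullity identity g(λ) = n − rank(A − λI):
  rank(A − (3)·I) = 2, so dim ker(A − (3)·I) = n − 2 = 1

Summary:
  λ = 3: algebraic multiplicity = 3, geometric multiplicity = 1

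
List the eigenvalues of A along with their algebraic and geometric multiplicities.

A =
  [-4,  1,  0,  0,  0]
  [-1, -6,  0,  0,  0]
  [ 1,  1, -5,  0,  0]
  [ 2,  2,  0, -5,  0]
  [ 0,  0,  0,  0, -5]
λ = -5: alg = 5, geom = 4

Step 1 — factor the characteristic polynomial to read off the algebraic multiplicities:
  χ_A(x) = (x + 5)^5

Step 2 — compute geometric multiplicities via the rank-nullity identity g(λ) = n − rank(A − λI):
  rank(A − (-5)·I) = 1, so dim ker(A − (-5)·I) = n − 1 = 4

Summary:
  λ = -5: algebraic multiplicity = 5, geometric multiplicity = 4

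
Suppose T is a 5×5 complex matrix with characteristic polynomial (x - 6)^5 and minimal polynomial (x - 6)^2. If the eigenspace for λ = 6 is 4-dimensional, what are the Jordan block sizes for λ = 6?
Block sizes for λ = 6: [2, 1, 1, 1]

Step 1 — from the characteristic polynomial, algebraic multiplicity of λ = 6 is 5. From dim ker(T − (6)·I) = 4, there are exactly 4 Jordan blocks for λ = 6.
Step 2 — from the minimal polynomial, the factor (x − 6)^2 tells us the largest block for λ = 6 has size 2.
Step 3 — with total size 5, 4 blocks, and largest block 2, the block sizes (in nonincreasing order) are [2, 1, 1, 1].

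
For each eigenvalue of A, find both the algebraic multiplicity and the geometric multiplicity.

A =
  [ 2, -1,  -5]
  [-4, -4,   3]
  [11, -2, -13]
λ = -5: alg = 3, geom = 1

Step 1 — factor the characteristic polynomial to read off the algebraic multiplicities:
  χ_A(x) = (x + 5)^3

Step 2 — compute geometric multiplicities via the rank-nullity identity g(λ) = n − rank(A − λI):
  rank(A − (-5)·I) = 2, so dim ker(A − (-5)·I) = n − 2 = 1

Summary:
  λ = -5: algebraic multiplicity = 3, geometric multiplicity = 1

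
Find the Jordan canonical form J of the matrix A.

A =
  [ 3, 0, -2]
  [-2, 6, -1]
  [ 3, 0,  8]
J_1(5) ⊕ J_2(6)

The characteristic polynomial is
  det(x·I − A) = x^3 - 17*x^2 + 96*x - 180 = (x - 6)^2*(x - 5)

Eigenvalues and multiplicities (the geometric multiplicity of λ is n − rank(A − λI), which equals the number of Jordan blocks for λ):
  λ = 5: algebraic multiplicity = 1, geometric multiplicity = 1
  λ = 6: algebraic multiplicity = 2, geometric multiplicity = 1

Determining the block sizes for each eigenvalue:
  λ = 5: one block (gm = 1), so the single block has size am = 1 → block sizes [1]
  λ = 6: one block (gm = 1), so the single block has size am = 2 → block sizes [2]

Assembling the blocks gives a Jordan form
J =
  [5, 0, 0]
  [0, 6, 1]
  [0, 0, 6]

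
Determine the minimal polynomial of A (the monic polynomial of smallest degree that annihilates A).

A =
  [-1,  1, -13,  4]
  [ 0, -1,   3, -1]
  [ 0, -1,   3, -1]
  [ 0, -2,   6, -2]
x^3 + x^2

The characteristic polynomial is χ_A(x) = x^3*(x + 1), so the eigenvalues are known. The minimal polynomial is
  m_A(x) = Π_λ (x − λ)^{k_λ}
where k_λ is the size of the *largest* Jordan block for λ (equivalently, the smallest k with (A − λI)^k v = 0 for every generalised eigenvector v of λ).

  λ = -1: largest Jordan block has size 1, contributing (x + 1)
  λ = 0: largest Jordan block has size 2, contributing (x − 0)^2

So m_A(x) = x^2*(x + 1) = x^3 + x^2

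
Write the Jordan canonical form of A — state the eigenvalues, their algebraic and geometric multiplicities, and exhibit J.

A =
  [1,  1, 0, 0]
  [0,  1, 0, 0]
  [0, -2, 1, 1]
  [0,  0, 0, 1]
J_2(1) ⊕ J_2(1)

The characteristic polynomial is
  det(x·I − A) = x^4 - 4*x^3 + 6*x^2 - 4*x + 1 = (x - 1)^4

Eigenvalues and multiplicities (the geometric multiplicity of λ is n − rank(A − λI), which equals the number of Jordan blocks for λ):
  λ = 1: algebraic multiplicity = 4, geometric multiplicity = 2

Determining the block sizes for each eigenvalue:
  λ = 1: with am = 4 and gm = 2, the partition is not yet determined (e.g. several partitions of 4 into 2 parts exist). Let N = A − (1)·I. Computing rank(N^1) = 2, rank(N^2) = 0; the number of blocks of size ≥ j is rank(N^{j−1}) − rank(N^j), giving [2, 2]. So we have 2 block(s) of size 2 → block sizes [2, 2]

Assembling the blocks gives a Jordan form
J =
  [1, 1, 0, 0]
  [0, 1, 0, 0]
  [0, 0, 1, 1]
  [0, 0, 0, 1]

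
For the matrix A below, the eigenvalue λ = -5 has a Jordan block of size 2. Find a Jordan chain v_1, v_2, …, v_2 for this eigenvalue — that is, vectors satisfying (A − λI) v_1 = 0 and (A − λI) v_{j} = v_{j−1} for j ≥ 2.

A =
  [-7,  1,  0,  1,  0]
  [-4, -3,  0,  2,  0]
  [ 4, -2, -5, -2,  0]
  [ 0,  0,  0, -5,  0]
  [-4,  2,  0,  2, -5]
A Jordan chain for λ = -5 of length 2:
v_1 = (-2, -4, 4, 0, -4)ᵀ
v_2 = (1, 0, 0, 0, 0)ᵀ

Let N = A − (-5)·I. We want v_2 with N^2 v_2 = 0 but N^1 v_2 ≠ 0; then v_{j-1} := N · v_j for j = 2, …, 2.

Pick v_2 = (1, 0, 0, 0, 0)ᵀ.
Then v_1 = N · v_2 = (-2, -4, 4, 0, -4)ᵀ.

Sanity check: (A − (-5)·I) v_1 = (0, 0, 0, 0, 0)ᵀ = 0. ✓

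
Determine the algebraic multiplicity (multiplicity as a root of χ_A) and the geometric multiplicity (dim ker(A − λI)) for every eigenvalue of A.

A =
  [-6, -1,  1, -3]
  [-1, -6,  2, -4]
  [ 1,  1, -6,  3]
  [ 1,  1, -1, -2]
λ = -5: alg = 4, geom = 2

Step 1 — factor the characteristic polynomial to read off the algebraic multiplicities:
  χ_A(x) = (x + 5)^4

Step 2 — compute geometric multiplicities via the rank-nullity identity g(λ) = n − rank(A − λI):
  rank(A − (-5)·I) = 2, so dim ker(A − (-5)·I) = n − 2 = 2

Summary:
  λ = -5: algebraic multiplicity = 4, geometric multiplicity = 2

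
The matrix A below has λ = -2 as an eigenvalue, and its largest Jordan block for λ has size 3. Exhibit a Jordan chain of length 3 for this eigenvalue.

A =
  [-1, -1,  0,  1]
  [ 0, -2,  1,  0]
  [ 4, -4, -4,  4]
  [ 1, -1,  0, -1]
A Jordan chain for λ = -2 of length 3:
v_1 = (2, 4, 0, 2)ᵀ
v_2 = (1, 0, 4, 1)ᵀ
v_3 = (1, 0, 0, 0)ᵀ

Let N = A − (-2)·I. We want v_3 with N^3 v_3 = 0 but N^2 v_3 ≠ 0; then v_{j-1} := N · v_j for j = 3, …, 2.

Pick v_3 = (1, 0, 0, 0)ᵀ.
Then v_2 = N · v_3 = (1, 0, 4, 1)ᵀ.
Then v_1 = N · v_2 = (2, 4, 0, 2)ᵀ.

Sanity check: (A − (-2)·I) v_1 = (0, 0, 0, 0)ᵀ = 0. ✓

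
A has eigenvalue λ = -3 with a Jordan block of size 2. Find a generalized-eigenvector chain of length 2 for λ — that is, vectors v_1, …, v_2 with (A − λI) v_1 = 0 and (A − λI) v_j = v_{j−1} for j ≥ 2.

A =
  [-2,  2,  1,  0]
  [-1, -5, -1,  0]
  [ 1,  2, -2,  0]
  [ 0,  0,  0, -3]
A Jordan chain for λ = -3 of length 2:
v_1 = (1, -1, 1, 0)ᵀ
v_2 = (1, 0, 0, 0)ᵀ

Let N = A − (-3)·I. We want v_2 with N^2 v_2 = 0 but N^1 v_2 ≠ 0; then v_{j-1} := N · v_j for j = 2, …, 2.

Pick v_2 = (1, 0, 0, 0)ᵀ.
Then v_1 = N · v_2 = (1, -1, 1, 0)ᵀ.

Sanity check: (A − (-3)·I) v_1 = (0, 0, 0, 0)ᵀ = 0. ✓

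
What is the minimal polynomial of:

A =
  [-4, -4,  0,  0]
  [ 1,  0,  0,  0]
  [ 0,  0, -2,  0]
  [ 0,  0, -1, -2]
x^2 + 4*x + 4

The characteristic polynomial is χ_A(x) = (x + 2)^4, so the eigenvalues are known. The minimal polynomial is
  m_A(x) = Π_λ (x − λ)^{k_λ}
where k_λ is the size of the *largest* Jordan block for λ (equivalently, the smallest k with (A − λI)^k v = 0 for every generalised eigenvector v of λ).

  λ = -2: largest Jordan block has size 2, contributing (x + 2)^2

So m_A(x) = (x + 2)^2 = x^2 + 4*x + 4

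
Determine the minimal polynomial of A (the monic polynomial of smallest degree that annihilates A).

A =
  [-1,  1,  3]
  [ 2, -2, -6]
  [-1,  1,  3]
x^2

The characteristic polynomial is χ_A(x) = x^3, so the eigenvalues are known. The minimal polynomial is
  m_A(x) = Π_λ (x − λ)^{k_λ}
where k_λ is the size of the *largest* Jordan block for λ (equivalently, the smallest k with (A − λI)^k v = 0 for every generalised eigenvector v of λ).

  λ = 0: largest Jordan block has size 2, contributing (x − 0)^2

So m_A(x) = x^2 = x^2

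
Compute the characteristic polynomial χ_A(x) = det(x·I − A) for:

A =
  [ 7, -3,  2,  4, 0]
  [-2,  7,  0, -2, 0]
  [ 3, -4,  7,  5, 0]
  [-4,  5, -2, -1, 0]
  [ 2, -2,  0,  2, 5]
x^5 - 25*x^4 + 250*x^3 - 1250*x^2 + 3125*x - 3125

Expanding det(x·I − A) (e.g. by cofactor expansion or by noting that A is similar to its Jordan form J, which has the same characteristic polynomial as A) gives
  χ_A(x) = x^5 - 25*x^4 + 250*x^3 - 1250*x^2 + 3125*x - 3125
which factors as (x - 5)^5. The eigenvalues (with algebraic multiplicities) are λ = 5 with multiplicity 5.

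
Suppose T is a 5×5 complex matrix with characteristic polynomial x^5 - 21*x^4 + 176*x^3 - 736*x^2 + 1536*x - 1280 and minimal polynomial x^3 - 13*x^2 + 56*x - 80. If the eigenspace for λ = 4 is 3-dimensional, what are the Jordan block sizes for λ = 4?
Block sizes for λ = 4: [2, 1, 1]

Step 1 — from the characteristic polynomial, algebraic multiplicity of λ = 4 is 4. From dim ker(T − (4)·I) = 3, there are exactly 3 Jordan blocks for λ = 4.
Step 2 — from the minimal polynomial, the factor (x − 4)^2 tells us the largest block for λ = 4 has size 2.
Step 3 — with total size 4, 3 blocks, and largest block 2, the block sizes (in nonincreasing order) are [2, 1, 1].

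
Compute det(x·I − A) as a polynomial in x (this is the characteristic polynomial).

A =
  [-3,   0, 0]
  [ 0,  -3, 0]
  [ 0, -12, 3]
x^3 + 3*x^2 - 9*x - 27

Expanding det(x·I − A) (e.g. by cofactor expansion or by noting that A is similar to its Jordan form J, which has the same characteristic polynomial as A) gives
  χ_A(x) = x^3 + 3*x^2 - 9*x - 27
which factors as (x - 3)*(x + 3)^2. The eigenvalues (with algebraic multiplicities) are λ = -3 with multiplicity 2, λ = 3 with multiplicity 1.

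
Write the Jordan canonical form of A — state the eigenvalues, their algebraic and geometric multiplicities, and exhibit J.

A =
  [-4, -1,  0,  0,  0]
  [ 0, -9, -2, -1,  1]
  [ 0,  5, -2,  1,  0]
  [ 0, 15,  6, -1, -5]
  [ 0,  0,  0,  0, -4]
J_3(-4) ⊕ J_2(-4)

The characteristic polynomial is
  det(x·I − A) = x^5 + 20*x^4 + 160*x^3 + 640*x^2 + 1280*x + 1024 = (x + 4)^5

Eigenvalues and multiplicities (the geometric multiplicity of λ is n − rank(A − λI), which equals the number of Jordan blocks for λ):
  λ = -4: algebraic multiplicity = 5, geometric multiplicity = 2

Determining the block sizes for each eigenvalue:
  λ = -4: with am = 5 and gm = 2, the partition is not yet determined (e.g. several partitions of 5 into 2 parts exist). Let N = A − (-4)·I. Computing rank(N^1) = 3, rank(N^2) = 1, rank(N^3) = 0; the number of blocks of size ≥ j is rank(N^{j−1}) − rank(N^j), giving [2, 2, 1]. So we have 1 block(s) of size 3, 1 block(s) of size 2 → block sizes [3, 2]

Assembling the blocks gives a Jordan form
J =
  [-4,  1,  0,  0,  0]
  [ 0, -4,  1,  0,  0]
  [ 0,  0, -4,  0,  0]
  [ 0,  0,  0, -4,  1]
  [ 0,  0,  0,  0, -4]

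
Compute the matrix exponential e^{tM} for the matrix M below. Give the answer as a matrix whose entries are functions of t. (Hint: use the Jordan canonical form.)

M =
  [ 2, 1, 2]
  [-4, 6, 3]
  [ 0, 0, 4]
e^{tM} =
  [-2*t*exp(4*t) + exp(4*t), t*exp(4*t), -t^2*exp(4*t)/2 + 2*t*exp(4*t)]
  [-4*t*exp(4*t), 2*t*exp(4*t) + exp(4*t), -t^2*exp(4*t) + 3*t*exp(4*t)]
  [0, 0, exp(4*t)]

Strategy: write M = P · J · P⁻¹ where J is a Jordan canonical form, so e^{tM} = P · e^{tJ} · P⁻¹, and e^{tJ} can be computed block-by-block.

M has Jordan form
J =
  [4, 1, 0]
  [0, 4, 1]
  [0, 0, 4]
(up to reordering of blocks).

Per-block formulas:
  For a 3×3 Jordan block J_3(4): exp(t · J_3(4)) = e^(4t)·(I + t·N + (t^2/2)·N^2), where N is the 3×3 nilpotent shift.

After assembling e^{tJ} and conjugating by P, we get:

e^{tM} =
  [-2*t*exp(4*t) + exp(4*t), t*exp(4*t), -t^2*exp(4*t)/2 + 2*t*exp(4*t)]
  [-4*t*exp(4*t), 2*t*exp(4*t) + exp(4*t), -t^2*exp(4*t) + 3*t*exp(4*t)]
  [0, 0, exp(4*t)]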